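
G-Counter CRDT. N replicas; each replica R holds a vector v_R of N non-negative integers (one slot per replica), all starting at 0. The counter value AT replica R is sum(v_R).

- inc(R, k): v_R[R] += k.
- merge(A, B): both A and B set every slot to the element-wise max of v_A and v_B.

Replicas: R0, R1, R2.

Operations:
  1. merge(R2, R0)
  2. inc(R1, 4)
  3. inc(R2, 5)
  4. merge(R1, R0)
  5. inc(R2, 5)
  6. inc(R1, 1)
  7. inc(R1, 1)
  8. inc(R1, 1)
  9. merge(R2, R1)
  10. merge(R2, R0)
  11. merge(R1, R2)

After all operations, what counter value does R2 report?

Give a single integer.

Op 1: merge R2<->R0 -> R2=(0,0,0) R0=(0,0,0)
Op 2: inc R1 by 4 -> R1=(0,4,0) value=4
Op 3: inc R2 by 5 -> R2=(0,0,5) value=5
Op 4: merge R1<->R0 -> R1=(0,4,0) R0=(0,4,0)
Op 5: inc R2 by 5 -> R2=(0,0,10) value=10
Op 6: inc R1 by 1 -> R1=(0,5,0) value=5
Op 7: inc R1 by 1 -> R1=(0,6,0) value=6
Op 8: inc R1 by 1 -> R1=(0,7,0) value=7
Op 9: merge R2<->R1 -> R2=(0,7,10) R1=(0,7,10)
Op 10: merge R2<->R0 -> R2=(0,7,10) R0=(0,7,10)
Op 11: merge R1<->R2 -> R1=(0,7,10) R2=(0,7,10)

Answer: 17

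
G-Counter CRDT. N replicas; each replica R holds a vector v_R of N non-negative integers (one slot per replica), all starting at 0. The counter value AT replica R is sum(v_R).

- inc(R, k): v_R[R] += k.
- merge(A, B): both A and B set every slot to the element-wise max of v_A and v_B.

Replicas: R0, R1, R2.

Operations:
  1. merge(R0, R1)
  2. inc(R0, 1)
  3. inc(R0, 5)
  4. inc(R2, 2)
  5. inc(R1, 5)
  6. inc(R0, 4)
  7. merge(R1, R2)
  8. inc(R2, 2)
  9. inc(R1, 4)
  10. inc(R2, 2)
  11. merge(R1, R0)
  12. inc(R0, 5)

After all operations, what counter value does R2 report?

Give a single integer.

Op 1: merge R0<->R1 -> R0=(0,0,0) R1=(0,0,0)
Op 2: inc R0 by 1 -> R0=(1,0,0) value=1
Op 3: inc R0 by 5 -> R0=(6,0,0) value=6
Op 4: inc R2 by 2 -> R2=(0,0,2) value=2
Op 5: inc R1 by 5 -> R1=(0,5,0) value=5
Op 6: inc R0 by 4 -> R0=(10,0,0) value=10
Op 7: merge R1<->R2 -> R1=(0,5,2) R2=(0,5,2)
Op 8: inc R2 by 2 -> R2=(0,5,4) value=9
Op 9: inc R1 by 4 -> R1=(0,9,2) value=11
Op 10: inc R2 by 2 -> R2=(0,5,6) value=11
Op 11: merge R1<->R0 -> R1=(10,9,2) R0=(10,9,2)
Op 12: inc R0 by 5 -> R0=(15,9,2) value=26

Answer: 11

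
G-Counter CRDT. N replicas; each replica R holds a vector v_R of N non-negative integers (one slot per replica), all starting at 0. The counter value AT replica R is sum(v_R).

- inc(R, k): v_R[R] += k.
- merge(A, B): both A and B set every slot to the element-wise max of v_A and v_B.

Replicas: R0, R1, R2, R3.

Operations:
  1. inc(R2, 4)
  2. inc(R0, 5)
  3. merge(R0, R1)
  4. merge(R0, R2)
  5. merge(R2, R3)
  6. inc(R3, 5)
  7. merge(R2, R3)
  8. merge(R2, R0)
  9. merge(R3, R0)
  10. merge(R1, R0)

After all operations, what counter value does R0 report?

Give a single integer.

Answer: 14

Derivation:
Op 1: inc R2 by 4 -> R2=(0,0,4,0) value=4
Op 2: inc R0 by 5 -> R0=(5,0,0,0) value=5
Op 3: merge R0<->R1 -> R0=(5,0,0,0) R1=(5,0,0,0)
Op 4: merge R0<->R2 -> R0=(5,0,4,0) R2=(5,0,4,0)
Op 5: merge R2<->R3 -> R2=(5,0,4,0) R3=(5,0,4,0)
Op 6: inc R3 by 5 -> R3=(5,0,4,5) value=14
Op 7: merge R2<->R3 -> R2=(5,0,4,5) R3=(5,0,4,5)
Op 8: merge R2<->R0 -> R2=(5,0,4,5) R0=(5,0,4,5)
Op 9: merge R3<->R0 -> R3=(5,0,4,5) R0=(5,0,4,5)
Op 10: merge R1<->R0 -> R1=(5,0,4,5) R0=(5,0,4,5)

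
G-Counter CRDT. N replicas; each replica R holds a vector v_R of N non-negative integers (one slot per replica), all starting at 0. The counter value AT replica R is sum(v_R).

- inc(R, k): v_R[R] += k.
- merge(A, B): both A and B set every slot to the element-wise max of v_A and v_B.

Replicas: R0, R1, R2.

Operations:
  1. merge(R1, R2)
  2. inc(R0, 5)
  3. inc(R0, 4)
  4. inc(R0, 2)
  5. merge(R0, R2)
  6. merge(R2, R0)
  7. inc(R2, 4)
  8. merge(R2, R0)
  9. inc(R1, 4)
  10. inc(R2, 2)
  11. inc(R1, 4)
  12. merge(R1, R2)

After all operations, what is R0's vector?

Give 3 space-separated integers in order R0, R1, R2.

Answer: 11 0 4

Derivation:
Op 1: merge R1<->R2 -> R1=(0,0,0) R2=(0,0,0)
Op 2: inc R0 by 5 -> R0=(5,0,0) value=5
Op 3: inc R0 by 4 -> R0=(9,0,0) value=9
Op 4: inc R0 by 2 -> R0=(11,0,0) value=11
Op 5: merge R0<->R2 -> R0=(11,0,0) R2=(11,0,0)
Op 6: merge R2<->R0 -> R2=(11,0,0) R0=(11,0,0)
Op 7: inc R2 by 4 -> R2=(11,0,4) value=15
Op 8: merge R2<->R0 -> R2=(11,0,4) R0=(11,0,4)
Op 9: inc R1 by 4 -> R1=(0,4,0) value=4
Op 10: inc R2 by 2 -> R2=(11,0,6) value=17
Op 11: inc R1 by 4 -> R1=(0,8,0) value=8
Op 12: merge R1<->R2 -> R1=(11,8,6) R2=(11,8,6)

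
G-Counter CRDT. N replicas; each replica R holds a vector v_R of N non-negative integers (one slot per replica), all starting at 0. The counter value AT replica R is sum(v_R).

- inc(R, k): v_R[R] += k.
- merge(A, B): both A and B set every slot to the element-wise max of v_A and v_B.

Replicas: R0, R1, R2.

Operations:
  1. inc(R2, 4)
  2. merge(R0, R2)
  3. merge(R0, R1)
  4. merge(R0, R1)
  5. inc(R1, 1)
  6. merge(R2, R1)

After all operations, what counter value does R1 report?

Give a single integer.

Op 1: inc R2 by 4 -> R2=(0,0,4) value=4
Op 2: merge R0<->R2 -> R0=(0,0,4) R2=(0,0,4)
Op 3: merge R0<->R1 -> R0=(0,0,4) R1=(0,0,4)
Op 4: merge R0<->R1 -> R0=(0,0,4) R1=(0,0,4)
Op 5: inc R1 by 1 -> R1=(0,1,4) value=5
Op 6: merge R2<->R1 -> R2=(0,1,4) R1=(0,1,4)

Answer: 5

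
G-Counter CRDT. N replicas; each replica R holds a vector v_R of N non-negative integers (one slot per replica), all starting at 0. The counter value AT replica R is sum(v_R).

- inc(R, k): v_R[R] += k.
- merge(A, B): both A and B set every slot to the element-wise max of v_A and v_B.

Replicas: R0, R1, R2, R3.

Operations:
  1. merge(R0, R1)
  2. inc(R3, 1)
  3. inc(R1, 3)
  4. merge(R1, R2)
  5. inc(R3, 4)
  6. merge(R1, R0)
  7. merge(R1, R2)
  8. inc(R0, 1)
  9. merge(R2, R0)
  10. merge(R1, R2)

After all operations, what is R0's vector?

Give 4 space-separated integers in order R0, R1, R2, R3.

Op 1: merge R0<->R1 -> R0=(0,0,0,0) R1=(0,0,0,0)
Op 2: inc R3 by 1 -> R3=(0,0,0,1) value=1
Op 3: inc R1 by 3 -> R1=(0,3,0,0) value=3
Op 4: merge R1<->R2 -> R1=(0,3,0,0) R2=(0,3,0,0)
Op 5: inc R3 by 4 -> R3=(0,0,0,5) value=5
Op 6: merge R1<->R0 -> R1=(0,3,0,0) R0=(0,3,0,0)
Op 7: merge R1<->R2 -> R1=(0,3,0,0) R2=(0,3,0,0)
Op 8: inc R0 by 1 -> R0=(1,3,0,0) value=4
Op 9: merge R2<->R0 -> R2=(1,3,0,0) R0=(1,3,0,0)
Op 10: merge R1<->R2 -> R1=(1,3,0,0) R2=(1,3,0,0)

Answer: 1 3 0 0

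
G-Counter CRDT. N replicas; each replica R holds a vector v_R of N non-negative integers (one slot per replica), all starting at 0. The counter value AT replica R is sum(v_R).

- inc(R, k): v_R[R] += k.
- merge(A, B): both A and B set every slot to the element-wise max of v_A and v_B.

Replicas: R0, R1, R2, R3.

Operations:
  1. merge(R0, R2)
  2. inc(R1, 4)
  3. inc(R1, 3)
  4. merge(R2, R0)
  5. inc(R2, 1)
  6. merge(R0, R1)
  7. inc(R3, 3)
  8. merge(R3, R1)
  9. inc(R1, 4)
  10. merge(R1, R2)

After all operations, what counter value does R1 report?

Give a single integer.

Op 1: merge R0<->R2 -> R0=(0,0,0,0) R2=(0,0,0,0)
Op 2: inc R1 by 4 -> R1=(0,4,0,0) value=4
Op 3: inc R1 by 3 -> R1=(0,7,0,0) value=7
Op 4: merge R2<->R0 -> R2=(0,0,0,0) R0=(0,0,0,0)
Op 5: inc R2 by 1 -> R2=(0,0,1,0) value=1
Op 6: merge R0<->R1 -> R0=(0,7,0,0) R1=(0,7,0,0)
Op 7: inc R3 by 3 -> R3=(0,0,0,3) value=3
Op 8: merge R3<->R1 -> R3=(0,7,0,3) R1=(0,7,0,3)
Op 9: inc R1 by 4 -> R1=(0,11,0,3) value=14
Op 10: merge R1<->R2 -> R1=(0,11,1,3) R2=(0,11,1,3)

Answer: 15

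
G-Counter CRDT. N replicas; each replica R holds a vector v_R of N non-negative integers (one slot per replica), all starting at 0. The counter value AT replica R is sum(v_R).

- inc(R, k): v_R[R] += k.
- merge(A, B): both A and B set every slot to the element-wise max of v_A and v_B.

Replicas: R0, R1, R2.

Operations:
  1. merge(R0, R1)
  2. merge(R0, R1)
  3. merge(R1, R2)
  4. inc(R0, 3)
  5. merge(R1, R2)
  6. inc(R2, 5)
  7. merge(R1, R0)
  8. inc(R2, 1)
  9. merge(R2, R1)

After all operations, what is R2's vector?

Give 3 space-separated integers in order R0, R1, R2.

Op 1: merge R0<->R1 -> R0=(0,0,0) R1=(0,0,0)
Op 2: merge R0<->R1 -> R0=(0,0,0) R1=(0,0,0)
Op 3: merge R1<->R2 -> R1=(0,0,0) R2=(0,0,0)
Op 4: inc R0 by 3 -> R0=(3,0,0) value=3
Op 5: merge R1<->R2 -> R1=(0,0,0) R2=(0,0,0)
Op 6: inc R2 by 5 -> R2=(0,0,5) value=5
Op 7: merge R1<->R0 -> R1=(3,0,0) R0=(3,0,0)
Op 8: inc R2 by 1 -> R2=(0,0,6) value=6
Op 9: merge R2<->R1 -> R2=(3,0,6) R1=(3,0,6)

Answer: 3 0 6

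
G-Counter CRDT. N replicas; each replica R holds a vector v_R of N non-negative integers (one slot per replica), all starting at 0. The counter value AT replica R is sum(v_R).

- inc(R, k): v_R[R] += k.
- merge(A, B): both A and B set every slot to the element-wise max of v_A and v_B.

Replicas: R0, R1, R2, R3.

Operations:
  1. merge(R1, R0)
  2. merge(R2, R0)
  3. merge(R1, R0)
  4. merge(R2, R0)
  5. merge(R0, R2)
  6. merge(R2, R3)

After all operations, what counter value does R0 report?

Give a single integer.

Answer: 0

Derivation:
Op 1: merge R1<->R0 -> R1=(0,0,0,0) R0=(0,0,0,0)
Op 2: merge R2<->R0 -> R2=(0,0,0,0) R0=(0,0,0,0)
Op 3: merge R1<->R0 -> R1=(0,0,0,0) R0=(0,0,0,0)
Op 4: merge R2<->R0 -> R2=(0,0,0,0) R0=(0,0,0,0)
Op 5: merge R0<->R2 -> R0=(0,0,0,0) R2=(0,0,0,0)
Op 6: merge R2<->R3 -> R2=(0,0,0,0) R3=(0,0,0,0)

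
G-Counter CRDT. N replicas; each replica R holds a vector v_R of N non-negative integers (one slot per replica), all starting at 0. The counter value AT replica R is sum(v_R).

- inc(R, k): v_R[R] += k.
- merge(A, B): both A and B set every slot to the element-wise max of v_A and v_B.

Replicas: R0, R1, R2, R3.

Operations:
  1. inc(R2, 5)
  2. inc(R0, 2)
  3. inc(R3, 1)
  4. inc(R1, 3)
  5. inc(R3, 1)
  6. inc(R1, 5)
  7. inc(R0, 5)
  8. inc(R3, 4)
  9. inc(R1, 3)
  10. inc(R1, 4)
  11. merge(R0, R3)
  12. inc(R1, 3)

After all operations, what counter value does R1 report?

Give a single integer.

Op 1: inc R2 by 5 -> R2=(0,0,5,0) value=5
Op 2: inc R0 by 2 -> R0=(2,0,0,0) value=2
Op 3: inc R3 by 1 -> R3=(0,0,0,1) value=1
Op 4: inc R1 by 3 -> R1=(0,3,0,0) value=3
Op 5: inc R3 by 1 -> R3=(0,0,0,2) value=2
Op 6: inc R1 by 5 -> R1=(0,8,0,0) value=8
Op 7: inc R0 by 5 -> R0=(7,0,0,0) value=7
Op 8: inc R3 by 4 -> R3=(0,0,0,6) value=6
Op 9: inc R1 by 3 -> R1=(0,11,0,0) value=11
Op 10: inc R1 by 4 -> R1=(0,15,0,0) value=15
Op 11: merge R0<->R3 -> R0=(7,0,0,6) R3=(7,0,0,6)
Op 12: inc R1 by 3 -> R1=(0,18,0,0) value=18

Answer: 18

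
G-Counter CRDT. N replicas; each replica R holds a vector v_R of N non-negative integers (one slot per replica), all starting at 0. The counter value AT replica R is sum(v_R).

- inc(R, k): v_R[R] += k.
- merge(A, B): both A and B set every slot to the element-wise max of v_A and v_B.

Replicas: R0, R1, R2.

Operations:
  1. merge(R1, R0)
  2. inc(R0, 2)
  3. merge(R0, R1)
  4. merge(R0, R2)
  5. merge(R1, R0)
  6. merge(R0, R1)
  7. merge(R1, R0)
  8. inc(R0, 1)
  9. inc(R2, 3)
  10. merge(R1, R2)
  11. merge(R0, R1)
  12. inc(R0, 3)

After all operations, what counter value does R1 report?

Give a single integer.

Answer: 6

Derivation:
Op 1: merge R1<->R0 -> R1=(0,0,0) R0=(0,0,0)
Op 2: inc R0 by 2 -> R0=(2,0,0) value=2
Op 3: merge R0<->R1 -> R0=(2,0,0) R1=(2,0,0)
Op 4: merge R0<->R2 -> R0=(2,0,0) R2=(2,0,0)
Op 5: merge R1<->R0 -> R1=(2,0,0) R0=(2,0,0)
Op 6: merge R0<->R1 -> R0=(2,0,0) R1=(2,0,0)
Op 7: merge R1<->R0 -> R1=(2,0,0) R0=(2,0,0)
Op 8: inc R0 by 1 -> R0=(3,0,0) value=3
Op 9: inc R2 by 3 -> R2=(2,0,3) value=5
Op 10: merge R1<->R2 -> R1=(2,0,3) R2=(2,0,3)
Op 11: merge R0<->R1 -> R0=(3,0,3) R1=(3,0,3)
Op 12: inc R0 by 3 -> R0=(6,0,3) value=9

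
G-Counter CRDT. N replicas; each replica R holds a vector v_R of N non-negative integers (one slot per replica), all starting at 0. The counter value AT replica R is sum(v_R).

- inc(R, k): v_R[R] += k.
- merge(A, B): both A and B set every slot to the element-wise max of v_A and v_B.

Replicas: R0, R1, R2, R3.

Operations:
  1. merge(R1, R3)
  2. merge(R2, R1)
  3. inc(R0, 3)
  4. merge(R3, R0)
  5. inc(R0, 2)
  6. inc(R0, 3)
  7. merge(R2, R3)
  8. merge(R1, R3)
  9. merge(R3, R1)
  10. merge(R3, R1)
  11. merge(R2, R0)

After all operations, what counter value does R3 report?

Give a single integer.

Op 1: merge R1<->R3 -> R1=(0,0,0,0) R3=(0,0,0,0)
Op 2: merge R2<->R1 -> R2=(0,0,0,0) R1=(0,0,0,0)
Op 3: inc R0 by 3 -> R0=(3,0,0,0) value=3
Op 4: merge R3<->R0 -> R3=(3,0,0,0) R0=(3,0,0,0)
Op 5: inc R0 by 2 -> R0=(5,0,0,0) value=5
Op 6: inc R0 by 3 -> R0=(8,0,0,0) value=8
Op 7: merge R2<->R3 -> R2=(3,0,0,0) R3=(3,0,0,0)
Op 8: merge R1<->R3 -> R1=(3,0,0,0) R3=(3,0,0,0)
Op 9: merge R3<->R1 -> R3=(3,0,0,0) R1=(3,0,0,0)
Op 10: merge R3<->R1 -> R3=(3,0,0,0) R1=(3,0,0,0)
Op 11: merge R2<->R0 -> R2=(8,0,0,0) R0=(8,0,0,0)

Answer: 3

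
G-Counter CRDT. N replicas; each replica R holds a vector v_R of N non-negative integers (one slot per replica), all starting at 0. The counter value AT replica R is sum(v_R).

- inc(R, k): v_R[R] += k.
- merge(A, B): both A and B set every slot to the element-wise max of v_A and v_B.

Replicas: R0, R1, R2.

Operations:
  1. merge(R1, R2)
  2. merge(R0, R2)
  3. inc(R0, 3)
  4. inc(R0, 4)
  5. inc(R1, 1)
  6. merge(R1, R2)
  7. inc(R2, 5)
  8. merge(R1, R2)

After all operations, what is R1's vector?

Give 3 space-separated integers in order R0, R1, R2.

Op 1: merge R1<->R2 -> R1=(0,0,0) R2=(0,0,0)
Op 2: merge R0<->R2 -> R0=(0,0,0) R2=(0,0,0)
Op 3: inc R0 by 3 -> R0=(3,0,0) value=3
Op 4: inc R0 by 4 -> R0=(7,0,0) value=7
Op 5: inc R1 by 1 -> R1=(0,1,0) value=1
Op 6: merge R1<->R2 -> R1=(0,1,0) R2=(0,1,0)
Op 7: inc R2 by 5 -> R2=(0,1,5) value=6
Op 8: merge R1<->R2 -> R1=(0,1,5) R2=(0,1,5)

Answer: 0 1 5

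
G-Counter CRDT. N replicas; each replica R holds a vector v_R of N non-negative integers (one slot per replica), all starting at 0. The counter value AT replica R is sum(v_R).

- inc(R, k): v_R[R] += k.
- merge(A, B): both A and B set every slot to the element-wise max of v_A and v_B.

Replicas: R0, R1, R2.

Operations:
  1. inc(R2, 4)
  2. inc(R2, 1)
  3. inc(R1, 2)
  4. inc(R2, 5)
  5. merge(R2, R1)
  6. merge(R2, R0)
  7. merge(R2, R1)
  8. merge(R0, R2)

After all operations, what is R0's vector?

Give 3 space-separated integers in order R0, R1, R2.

Answer: 0 2 10

Derivation:
Op 1: inc R2 by 4 -> R2=(0,0,4) value=4
Op 2: inc R2 by 1 -> R2=(0,0,5) value=5
Op 3: inc R1 by 2 -> R1=(0,2,0) value=2
Op 4: inc R2 by 5 -> R2=(0,0,10) value=10
Op 5: merge R2<->R1 -> R2=(0,2,10) R1=(0,2,10)
Op 6: merge R2<->R0 -> R2=(0,2,10) R0=(0,2,10)
Op 7: merge R2<->R1 -> R2=(0,2,10) R1=(0,2,10)
Op 8: merge R0<->R2 -> R0=(0,2,10) R2=(0,2,10)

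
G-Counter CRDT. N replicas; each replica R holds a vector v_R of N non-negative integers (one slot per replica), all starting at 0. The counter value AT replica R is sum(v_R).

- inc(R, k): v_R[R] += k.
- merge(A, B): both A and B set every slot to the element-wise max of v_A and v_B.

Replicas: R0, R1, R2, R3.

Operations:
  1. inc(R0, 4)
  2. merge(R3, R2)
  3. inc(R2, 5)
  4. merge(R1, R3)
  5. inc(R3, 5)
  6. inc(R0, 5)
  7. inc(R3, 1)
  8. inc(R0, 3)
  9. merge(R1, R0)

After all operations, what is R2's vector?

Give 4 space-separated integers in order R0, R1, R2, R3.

Answer: 0 0 5 0

Derivation:
Op 1: inc R0 by 4 -> R0=(4,0,0,0) value=4
Op 2: merge R3<->R2 -> R3=(0,0,0,0) R2=(0,0,0,0)
Op 3: inc R2 by 5 -> R2=(0,0,5,0) value=5
Op 4: merge R1<->R3 -> R1=(0,0,0,0) R3=(0,0,0,0)
Op 5: inc R3 by 5 -> R3=(0,0,0,5) value=5
Op 6: inc R0 by 5 -> R0=(9,0,0,0) value=9
Op 7: inc R3 by 1 -> R3=(0,0,0,6) value=6
Op 8: inc R0 by 3 -> R0=(12,0,0,0) value=12
Op 9: merge R1<->R0 -> R1=(12,0,0,0) R0=(12,0,0,0)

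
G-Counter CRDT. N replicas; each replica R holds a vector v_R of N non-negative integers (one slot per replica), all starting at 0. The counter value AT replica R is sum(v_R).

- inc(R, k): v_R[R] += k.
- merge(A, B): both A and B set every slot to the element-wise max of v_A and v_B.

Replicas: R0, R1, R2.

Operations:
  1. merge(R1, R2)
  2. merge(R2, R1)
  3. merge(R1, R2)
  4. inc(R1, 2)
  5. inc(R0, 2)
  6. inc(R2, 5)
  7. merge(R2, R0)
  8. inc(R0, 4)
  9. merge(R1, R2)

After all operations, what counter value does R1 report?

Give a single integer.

Op 1: merge R1<->R2 -> R1=(0,0,0) R2=(0,0,0)
Op 2: merge R2<->R1 -> R2=(0,0,0) R1=(0,0,0)
Op 3: merge R1<->R2 -> R1=(0,0,0) R2=(0,0,0)
Op 4: inc R1 by 2 -> R1=(0,2,0) value=2
Op 5: inc R0 by 2 -> R0=(2,0,0) value=2
Op 6: inc R2 by 5 -> R2=(0,0,5) value=5
Op 7: merge R2<->R0 -> R2=(2,0,5) R0=(2,0,5)
Op 8: inc R0 by 4 -> R0=(6,0,5) value=11
Op 9: merge R1<->R2 -> R1=(2,2,5) R2=(2,2,5)

Answer: 9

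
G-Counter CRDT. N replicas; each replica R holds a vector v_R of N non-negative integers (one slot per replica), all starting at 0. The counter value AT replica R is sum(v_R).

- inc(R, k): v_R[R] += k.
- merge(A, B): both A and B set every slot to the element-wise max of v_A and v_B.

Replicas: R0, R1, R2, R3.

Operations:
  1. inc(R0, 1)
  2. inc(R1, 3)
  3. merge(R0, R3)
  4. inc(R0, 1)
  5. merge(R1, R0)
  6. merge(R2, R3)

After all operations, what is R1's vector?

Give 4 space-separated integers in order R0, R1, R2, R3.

Answer: 2 3 0 0

Derivation:
Op 1: inc R0 by 1 -> R0=(1,0,0,0) value=1
Op 2: inc R1 by 3 -> R1=(0,3,0,0) value=3
Op 3: merge R0<->R3 -> R0=(1,0,0,0) R3=(1,0,0,0)
Op 4: inc R0 by 1 -> R0=(2,0,0,0) value=2
Op 5: merge R1<->R0 -> R1=(2,3,0,0) R0=(2,3,0,0)
Op 6: merge R2<->R3 -> R2=(1,0,0,0) R3=(1,0,0,0)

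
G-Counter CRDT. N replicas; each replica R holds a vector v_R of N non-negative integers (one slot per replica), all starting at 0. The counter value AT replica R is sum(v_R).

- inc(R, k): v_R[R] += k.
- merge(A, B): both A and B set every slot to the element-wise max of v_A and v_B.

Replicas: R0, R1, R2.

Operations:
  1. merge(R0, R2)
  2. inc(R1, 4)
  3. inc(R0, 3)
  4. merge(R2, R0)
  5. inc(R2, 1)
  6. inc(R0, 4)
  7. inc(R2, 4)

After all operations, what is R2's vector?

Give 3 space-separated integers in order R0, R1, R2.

Op 1: merge R0<->R2 -> R0=(0,0,0) R2=(0,0,0)
Op 2: inc R1 by 4 -> R1=(0,4,0) value=4
Op 3: inc R0 by 3 -> R0=(3,0,0) value=3
Op 4: merge R2<->R0 -> R2=(3,0,0) R0=(3,0,0)
Op 5: inc R2 by 1 -> R2=(3,0,1) value=4
Op 6: inc R0 by 4 -> R0=(7,0,0) value=7
Op 7: inc R2 by 4 -> R2=(3,0,5) value=8

Answer: 3 0 5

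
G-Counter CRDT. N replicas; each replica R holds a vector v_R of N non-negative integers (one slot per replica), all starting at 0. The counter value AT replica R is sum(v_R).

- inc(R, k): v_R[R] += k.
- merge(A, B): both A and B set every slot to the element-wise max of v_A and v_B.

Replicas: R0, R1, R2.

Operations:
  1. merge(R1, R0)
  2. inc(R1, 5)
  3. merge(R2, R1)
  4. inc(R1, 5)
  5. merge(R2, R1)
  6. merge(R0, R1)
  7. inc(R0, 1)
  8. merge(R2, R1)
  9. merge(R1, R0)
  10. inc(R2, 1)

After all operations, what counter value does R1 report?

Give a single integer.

Answer: 11

Derivation:
Op 1: merge R1<->R0 -> R1=(0,0,0) R0=(0,0,0)
Op 2: inc R1 by 5 -> R1=(0,5,0) value=5
Op 3: merge R2<->R1 -> R2=(0,5,0) R1=(0,5,0)
Op 4: inc R1 by 5 -> R1=(0,10,0) value=10
Op 5: merge R2<->R1 -> R2=(0,10,0) R1=(0,10,0)
Op 6: merge R0<->R1 -> R0=(0,10,0) R1=(0,10,0)
Op 7: inc R0 by 1 -> R0=(1,10,0) value=11
Op 8: merge R2<->R1 -> R2=(0,10,0) R1=(0,10,0)
Op 9: merge R1<->R0 -> R1=(1,10,0) R0=(1,10,0)
Op 10: inc R2 by 1 -> R2=(0,10,1) value=11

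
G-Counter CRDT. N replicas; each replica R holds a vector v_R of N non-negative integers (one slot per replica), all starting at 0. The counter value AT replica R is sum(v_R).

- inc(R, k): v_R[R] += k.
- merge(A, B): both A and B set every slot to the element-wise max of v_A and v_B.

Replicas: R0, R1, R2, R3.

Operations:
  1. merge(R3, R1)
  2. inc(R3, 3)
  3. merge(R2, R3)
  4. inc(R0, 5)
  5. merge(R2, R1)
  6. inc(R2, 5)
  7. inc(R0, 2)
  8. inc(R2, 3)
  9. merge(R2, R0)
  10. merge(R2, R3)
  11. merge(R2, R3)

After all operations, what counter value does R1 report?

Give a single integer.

Answer: 3

Derivation:
Op 1: merge R3<->R1 -> R3=(0,0,0,0) R1=(0,0,0,0)
Op 2: inc R3 by 3 -> R3=(0,0,0,3) value=3
Op 3: merge R2<->R3 -> R2=(0,0,0,3) R3=(0,0,0,3)
Op 4: inc R0 by 5 -> R0=(5,0,0,0) value=5
Op 5: merge R2<->R1 -> R2=(0,0,0,3) R1=(0,0,0,3)
Op 6: inc R2 by 5 -> R2=(0,0,5,3) value=8
Op 7: inc R0 by 2 -> R0=(7,0,0,0) value=7
Op 8: inc R2 by 3 -> R2=(0,0,8,3) value=11
Op 9: merge R2<->R0 -> R2=(7,0,8,3) R0=(7,0,8,3)
Op 10: merge R2<->R3 -> R2=(7,0,8,3) R3=(7,0,8,3)
Op 11: merge R2<->R3 -> R2=(7,0,8,3) R3=(7,0,8,3)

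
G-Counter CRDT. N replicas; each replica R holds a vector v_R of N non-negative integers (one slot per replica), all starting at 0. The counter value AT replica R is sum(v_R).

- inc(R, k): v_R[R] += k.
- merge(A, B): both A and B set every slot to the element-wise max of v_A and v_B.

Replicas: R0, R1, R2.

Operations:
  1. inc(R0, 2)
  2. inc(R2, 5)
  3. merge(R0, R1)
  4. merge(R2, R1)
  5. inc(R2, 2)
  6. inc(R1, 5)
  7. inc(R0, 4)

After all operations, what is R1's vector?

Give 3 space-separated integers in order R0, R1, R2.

Op 1: inc R0 by 2 -> R0=(2,0,0) value=2
Op 2: inc R2 by 5 -> R2=(0,0,5) value=5
Op 3: merge R0<->R1 -> R0=(2,0,0) R1=(2,0,0)
Op 4: merge R2<->R1 -> R2=(2,0,5) R1=(2,0,5)
Op 5: inc R2 by 2 -> R2=(2,0,7) value=9
Op 6: inc R1 by 5 -> R1=(2,5,5) value=12
Op 7: inc R0 by 4 -> R0=(6,0,0) value=6

Answer: 2 5 5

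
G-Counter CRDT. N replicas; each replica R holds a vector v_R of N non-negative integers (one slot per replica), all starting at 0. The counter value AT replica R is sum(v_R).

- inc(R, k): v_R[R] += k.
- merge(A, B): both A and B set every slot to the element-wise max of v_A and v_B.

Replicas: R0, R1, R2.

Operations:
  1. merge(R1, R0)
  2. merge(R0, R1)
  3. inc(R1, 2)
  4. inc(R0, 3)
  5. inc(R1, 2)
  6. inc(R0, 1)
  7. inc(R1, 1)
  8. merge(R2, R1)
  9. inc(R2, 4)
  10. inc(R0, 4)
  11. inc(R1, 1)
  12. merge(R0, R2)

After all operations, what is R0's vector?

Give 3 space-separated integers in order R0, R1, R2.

Op 1: merge R1<->R0 -> R1=(0,0,0) R0=(0,0,0)
Op 2: merge R0<->R1 -> R0=(0,0,0) R1=(0,0,0)
Op 3: inc R1 by 2 -> R1=(0,2,0) value=2
Op 4: inc R0 by 3 -> R0=(3,0,0) value=3
Op 5: inc R1 by 2 -> R1=(0,4,0) value=4
Op 6: inc R0 by 1 -> R0=(4,0,0) value=4
Op 7: inc R1 by 1 -> R1=(0,5,0) value=5
Op 8: merge R2<->R1 -> R2=(0,5,0) R1=(0,5,0)
Op 9: inc R2 by 4 -> R2=(0,5,4) value=9
Op 10: inc R0 by 4 -> R0=(8,0,0) value=8
Op 11: inc R1 by 1 -> R1=(0,6,0) value=6
Op 12: merge R0<->R2 -> R0=(8,5,4) R2=(8,5,4)

Answer: 8 5 4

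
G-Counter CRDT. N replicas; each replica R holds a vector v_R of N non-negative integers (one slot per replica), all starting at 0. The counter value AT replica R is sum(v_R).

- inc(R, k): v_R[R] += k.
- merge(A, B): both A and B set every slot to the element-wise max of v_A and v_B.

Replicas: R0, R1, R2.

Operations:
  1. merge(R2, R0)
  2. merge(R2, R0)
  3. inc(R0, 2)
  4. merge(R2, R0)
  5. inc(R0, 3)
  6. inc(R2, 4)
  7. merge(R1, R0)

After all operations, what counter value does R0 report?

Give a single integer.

Op 1: merge R2<->R0 -> R2=(0,0,0) R0=(0,0,0)
Op 2: merge R2<->R0 -> R2=(0,0,0) R0=(0,0,0)
Op 3: inc R0 by 2 -> R0=(2,0,0) value=2
Op 4: merge R2<->R0 -> R2=(2,0,0) R0=(2,0,0)
Op 5: inc R0 by 3 -> R0=(5,0,0) value=5
Op 6: inc R2 by 4 -> R2=(2,0,4) value=6
Op 7: merge R1<->R0 -> R1=(5,0,0) R0=(5,0,0)

Answer: 5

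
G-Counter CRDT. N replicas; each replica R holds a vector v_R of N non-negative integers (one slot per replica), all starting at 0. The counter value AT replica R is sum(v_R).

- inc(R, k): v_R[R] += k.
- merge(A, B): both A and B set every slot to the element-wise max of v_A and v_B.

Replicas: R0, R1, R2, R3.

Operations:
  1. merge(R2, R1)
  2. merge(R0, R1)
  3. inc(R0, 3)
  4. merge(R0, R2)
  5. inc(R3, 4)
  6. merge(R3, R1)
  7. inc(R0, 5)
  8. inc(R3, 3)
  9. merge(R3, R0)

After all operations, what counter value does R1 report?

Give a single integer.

Answer: 4

Derivation:
Op 1: merge R2<->R1 -> R2=(0,0,0,0) R1=(0,0,0,0)
Op 2: merge R0<->R1 -> R0=(0,0,0,0) R1=(0,0,0,0)
Op 3: inc R0 by 3 -> R0=(3,0,0,0) value=3
Op 4: merge R0<->R2 -> R0=(3,0,0,0) R2=(3,0,0,0)
Op 5: inc R3 by 4 -> R3=(0,0,0,4) value=4
Op 6: merge R3<->R1 -> R3=(0,0,0,4) R1=(0,0,0,4)
Op 7: inc R0 by 5 -> R0=(8,0,0,0) value=8
Op 8: inc R3 by 3 -> R3=(0,0,0,7) value=7
Op 9: merge R3<->R0 -> R3=(8,0,0,7) R0=(8,0,0,7)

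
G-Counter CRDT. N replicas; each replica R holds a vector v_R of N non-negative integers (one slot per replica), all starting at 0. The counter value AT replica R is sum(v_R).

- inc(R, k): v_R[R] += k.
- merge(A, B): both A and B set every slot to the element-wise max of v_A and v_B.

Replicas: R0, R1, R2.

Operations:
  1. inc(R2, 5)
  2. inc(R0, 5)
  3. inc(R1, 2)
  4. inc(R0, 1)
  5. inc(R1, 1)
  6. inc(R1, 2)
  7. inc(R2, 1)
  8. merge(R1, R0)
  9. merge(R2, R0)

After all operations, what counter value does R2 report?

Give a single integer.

Answer: 17

Derivation:
Op 1: inc R2 by 5 -> R2=(0,0,5) value=5
Op 2: inc R0 by 5 -> R0=(5,0,0) value=5
Op 3: inc R1 by 2 -> R1=(0,2,0) value=2
Op 4: inc R0 by 1 -> R0=(6,0,0) value=6
Op 5: inc R1 by 1 -> R1=(0,3,0) value=3
Op 6: inc R1 by 2 -> R1=(0,5,0) value=5
Op 7: inc R2 by 1 -> R2=(0,0,6) value=6
Op 8: merge R1<->R0 -> R1=(6,5,0) R0=(6,5,0)
Op 9: merge R2<->R0 -> R2=(6,5,6) R0=(6,5,6)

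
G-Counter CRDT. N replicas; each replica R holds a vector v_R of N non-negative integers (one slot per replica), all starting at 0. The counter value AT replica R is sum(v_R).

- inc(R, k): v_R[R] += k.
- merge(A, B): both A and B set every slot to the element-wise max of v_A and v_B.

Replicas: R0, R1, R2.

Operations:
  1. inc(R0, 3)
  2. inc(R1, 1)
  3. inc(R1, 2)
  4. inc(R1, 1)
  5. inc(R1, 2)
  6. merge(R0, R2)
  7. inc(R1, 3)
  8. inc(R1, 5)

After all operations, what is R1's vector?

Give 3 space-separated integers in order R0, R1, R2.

Answer: 0 14 0

Derivation:
Op 1: inc R0 by 3 -> R0=(3,0,0) value=3
Op 2: inc R1 by 1 -> R1=(0,1,0) value=1
Op 3: inc R1 by 2 -> R1=(0,3,0) value=3
Op 4: inc R1 by 1 -> R1=(0,4,0) value=4
Op 5: inc R1 by 2 -> R1=(0,6,0) value=6
Op 6: merge R0<->R2 -> R0=(3,0,0) R2=(3,0,0)
Op 7: inc R1 by 3 -> R1=(0,9,0) value=9
Op 8: inc R1 by 5 -> R1=(0,14,0) value=14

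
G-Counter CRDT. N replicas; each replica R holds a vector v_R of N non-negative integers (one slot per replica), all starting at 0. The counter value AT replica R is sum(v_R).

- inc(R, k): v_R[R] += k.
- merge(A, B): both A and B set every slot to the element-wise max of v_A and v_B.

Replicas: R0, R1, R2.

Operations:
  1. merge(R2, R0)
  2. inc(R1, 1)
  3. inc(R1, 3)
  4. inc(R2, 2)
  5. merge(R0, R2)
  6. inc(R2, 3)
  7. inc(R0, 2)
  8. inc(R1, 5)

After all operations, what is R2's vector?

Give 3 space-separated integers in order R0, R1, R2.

Answer: 0 0 5

Derivation:
Op 1: merge R2<->R0 -> R2=(0,0,0) R0=(0,0,0)
Op 2: inc R1 by 1 -> R1=(0,1,0) value=1
Op 3: inc R1 by 3 -> R1=(0,4,0) value=4
Op 4: inc R2 by 2 -> R2=(0,0,2) value=2
Op 5: merge R0<->R2 -> R0=(0,0,2) R2=(0,0,2)
Op 6: inc R2 by 3 -> R2=(0,0,5) value=5
Op 7: inc R0 by 2 -> R0=(2,0,2) value=4
Op 8: inc R1 by 5 -> R1=(0,9,0) value=9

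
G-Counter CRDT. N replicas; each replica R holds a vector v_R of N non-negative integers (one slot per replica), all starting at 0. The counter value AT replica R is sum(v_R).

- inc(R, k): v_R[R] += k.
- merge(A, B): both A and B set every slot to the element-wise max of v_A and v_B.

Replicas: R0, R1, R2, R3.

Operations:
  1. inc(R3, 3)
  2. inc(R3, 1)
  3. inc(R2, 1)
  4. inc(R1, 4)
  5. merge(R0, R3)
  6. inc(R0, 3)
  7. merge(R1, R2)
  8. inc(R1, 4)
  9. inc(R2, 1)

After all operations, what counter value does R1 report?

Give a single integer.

Answer: 9

Derivation:
Op 1: inc R3 by 3 -> R3=(0,0,0,3) value=3
Op 2: inc R3 by 1 -> R3=(0,0,0,4) value=4
Op 3: inc R2 by 1 -> R2=(0,0,1,0) value=1
Op 4: inc R1 by 4 -> R1=(0,4,0,0) value=4
Op 5: merge R0<->R3 -> R0=(0,0,0,4) R3=(0,0,0,4)
Op 6: inc R0 by 3 -> R0=(3,0,0,4) value=7
Op 7: merge R1<->R2 -> R1=(0,4,1,0) R2=(0,4,1,0)
Op 8: inc R1 by 4 -> R1=(0,8,1,0) value=9
Op 9: inc R2 by 1 -> R2=(0,4,2,0) value=6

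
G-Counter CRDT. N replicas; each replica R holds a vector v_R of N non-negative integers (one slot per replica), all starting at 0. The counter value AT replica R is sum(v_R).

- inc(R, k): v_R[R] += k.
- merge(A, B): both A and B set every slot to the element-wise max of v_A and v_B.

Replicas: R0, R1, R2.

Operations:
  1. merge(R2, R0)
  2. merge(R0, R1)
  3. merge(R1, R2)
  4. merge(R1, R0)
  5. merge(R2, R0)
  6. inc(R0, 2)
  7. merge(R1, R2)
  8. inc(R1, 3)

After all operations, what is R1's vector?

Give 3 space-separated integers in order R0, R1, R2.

Answer: 0 3 0

Derivation:
Op 1: merge R2<->R0 -> R2=(0,0,0) R0=(0,0,0)
Op 2: merge R0<->R1 -> R0=(0,0,0) R1=(0,0,0)
Op 3: merge R1<->R2 -> R1=(0,0,0) R2=(0,0,0)
Op 4: merge R1<->R0 -> R1=(0,0,0) R0=(0,0,0)
Op 5: merge R2<->R0 -> R2=(0,0,0) R0=(0,0,0)
Op 6: inc R0 by 2 -> R0=(2,0,0) value=2
Op 7: merge R1<->R2 -> R1=(0,0,0) R2=(0,0,0)
Op 8: inc R1 by 3 -> R1=(0,3,0) value=3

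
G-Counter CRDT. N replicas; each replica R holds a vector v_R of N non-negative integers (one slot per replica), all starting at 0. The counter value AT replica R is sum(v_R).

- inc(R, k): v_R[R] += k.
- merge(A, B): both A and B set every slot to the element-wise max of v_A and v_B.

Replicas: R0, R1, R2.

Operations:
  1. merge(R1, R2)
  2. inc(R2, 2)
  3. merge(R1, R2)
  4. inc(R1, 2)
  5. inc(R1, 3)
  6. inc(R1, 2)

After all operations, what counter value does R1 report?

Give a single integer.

Answer: 9

Derivation:
Op 1: merge R1<->R2 -> R1=(0,0,0) R2=(0,0,0)
Op 2: inc R2 by 2 -> R2=(0,0,2) value=2
Op 3: merge R1<->R2 -> R1=(0,0,2) R2=(0,0,2)
Op 4: inc R1 by 2 -> R1=(0,2,2) value=4
Op 5: inc R1 by 3 -> R1=(0,5,2) value=7
Op 6: inc R1 by 2 -> R1=(0,7,2) value=9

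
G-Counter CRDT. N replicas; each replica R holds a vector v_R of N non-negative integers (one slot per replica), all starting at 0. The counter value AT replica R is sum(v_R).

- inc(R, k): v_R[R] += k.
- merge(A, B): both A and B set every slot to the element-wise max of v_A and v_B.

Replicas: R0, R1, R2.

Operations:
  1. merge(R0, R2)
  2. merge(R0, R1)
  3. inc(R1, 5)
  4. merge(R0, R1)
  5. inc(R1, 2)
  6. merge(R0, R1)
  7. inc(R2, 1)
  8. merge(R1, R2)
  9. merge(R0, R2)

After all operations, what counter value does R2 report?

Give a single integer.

Op 1: merge R0<->R2 -> R0=(0,0,0) R2=(0,0,0)
Op 2: merge R0<->R1 -> R0=(0,0,0) R1=(0,0,0)
Op 3: inc R1 by 5 -> R1=(0,5,0) value=5
Op 4: merge R0<->R1 -> R0=(0,5,0) R1=(0,5,0)
Op 5: inc R1 by 2 -> R1=(0,7,0) value=7
Op 6: merge R0<->R1 -> R0=(0,7,0) R1=(0,7,0)
Op 7: inc R2 by 1 -> R2=(0,0,1) value=1
Op 8: merge R1<->R2 -> R1=(0,7,1) R2=(0,7,1)
Op 9: merge R0<->R2 -> R0=(0,7,1) R2=(0,7,1)

Answer: 8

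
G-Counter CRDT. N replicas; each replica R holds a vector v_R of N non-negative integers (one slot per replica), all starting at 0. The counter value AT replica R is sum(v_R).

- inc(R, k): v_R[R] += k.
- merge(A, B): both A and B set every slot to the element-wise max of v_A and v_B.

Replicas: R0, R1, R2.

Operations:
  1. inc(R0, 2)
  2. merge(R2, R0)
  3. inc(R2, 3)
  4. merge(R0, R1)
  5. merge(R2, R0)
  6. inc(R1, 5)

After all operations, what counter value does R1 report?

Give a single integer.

Op 1: inc R0 by 2 -> R0=(2,0,0) value=2
Op 2: merge R2<->R0 -> R2=(2,0,0) R0=(2,0,0)
Op 3: inc R2 by 3 -> R2=(2,0,3) value=5
Op 4: merge R0<->R1 -> R0=(2,0,0) R1=(2,0,0)
Op 5: merge R2<->R0 -> R2=(2,0,3) R0=(2,0,3)
Op 6: inc R1 by 5 -> R1=(2,5,0) value=7

Answer: 7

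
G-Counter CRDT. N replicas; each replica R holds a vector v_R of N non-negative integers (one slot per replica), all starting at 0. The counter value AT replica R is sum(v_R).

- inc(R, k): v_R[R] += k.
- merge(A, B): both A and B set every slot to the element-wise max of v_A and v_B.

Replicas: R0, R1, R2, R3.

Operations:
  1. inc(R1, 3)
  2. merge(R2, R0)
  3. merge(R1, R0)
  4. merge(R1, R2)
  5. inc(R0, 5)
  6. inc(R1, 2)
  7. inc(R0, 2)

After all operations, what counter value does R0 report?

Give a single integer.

Op 1: inc R1 by 3 -> R1=(0,3,0,0) value=3
Op 2: merge R2<->R0 -> R2=(0,0,0,0) R0=(0,0,0,0)
Op 3: merge R1<->R0 -> R1=(0,3,0,0) R0=(0,3,0,0)
Op 4: merge R1<->R2 -> R1=(0,3,0,0) R2=(0,3,0,0)
Op 5: inc R0 by 5 -> R0=(5,3,0,0) value=8
Op 6: inc R1 by 2 -> R1=(0,5,0,0) value=5
Op 7: inc R0 by 2 -> R0=(7,3,0,0) value=10

Answer: 10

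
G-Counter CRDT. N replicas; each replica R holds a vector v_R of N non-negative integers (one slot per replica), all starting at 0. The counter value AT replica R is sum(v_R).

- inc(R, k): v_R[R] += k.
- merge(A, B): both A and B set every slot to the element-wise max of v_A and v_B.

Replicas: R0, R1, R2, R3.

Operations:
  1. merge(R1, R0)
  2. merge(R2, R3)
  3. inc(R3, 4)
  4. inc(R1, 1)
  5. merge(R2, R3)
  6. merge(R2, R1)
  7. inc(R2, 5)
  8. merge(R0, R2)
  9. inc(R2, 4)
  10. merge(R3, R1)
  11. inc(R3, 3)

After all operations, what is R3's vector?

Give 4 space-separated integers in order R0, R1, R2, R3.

Answer: 0 1 0 7

Derivation:
Op 1: merge R1<->R0 -> R1=(0,0,0,0) R0=(0,0,0,0)
Op 2: merge R2<->R3 -> R2=(0,0,0,0) R3=(0,0,0,0)
Op 3: inc R3 by 4 -> R3=(0,0,0,4) value=4
Op 4: inc R1 by 1 -> R1=(0,1,0,0) value=1
Op 5: merge R2<->R3 -> R2=(0,0,0,4) R3=(0,0,0,4)
Op 6: merge R2<->R1 -> R2=(0,1,0,4) R1=(0,1,0,4)
Op 7: inc R2 by 5 -> R2=(0,1,5,4) value=10
Op 8: merge R0<->R2 -> R0=(0,1,5,4) R2=(0,1,5,4)
Op 9: inc R2 by 4 -> R2=(0,1,9,4) value=14
Op 10: merge R3<->R1 -> R3=(0,1,0,4) R1=(0,1,0,4)
Op 11: inc R3 by 3 -> R3=(0,1,0,7) value=8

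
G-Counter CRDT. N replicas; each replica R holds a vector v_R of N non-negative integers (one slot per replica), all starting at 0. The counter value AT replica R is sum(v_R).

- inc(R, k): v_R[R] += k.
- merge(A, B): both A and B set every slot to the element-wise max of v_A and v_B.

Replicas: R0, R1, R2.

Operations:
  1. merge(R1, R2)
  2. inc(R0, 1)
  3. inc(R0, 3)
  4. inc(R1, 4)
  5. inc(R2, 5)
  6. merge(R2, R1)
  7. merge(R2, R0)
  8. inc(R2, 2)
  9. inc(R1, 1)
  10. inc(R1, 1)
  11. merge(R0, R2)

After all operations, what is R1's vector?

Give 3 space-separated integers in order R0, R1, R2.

Answer: 0 6 5

Derivation:
Op 1: merge R1<->R2 -> R1=(0,0,0) R2=(0,0,0)
Op 2: inc R0 by 1 -> R0=(1,0,0) value=1
Op 3: inc R0 by 3 -> R0=(4,0,0) value=4
Op 4: inc R1 by 4 -> R1=(0,4,0) value=4
Op 5: inc R2 by 5 -> R2=(0,0,5) value=5
Op 6: merge R2<->R1 -> R2=(0,4,5) R1=(0,4,5)
Op 7: merge R2<->R0 -> R2=(4,4,5) R0=(4,4,5)
Op 8: inc R2 by 2 -> R2=(4,4,7) value=15
Op 9: inc R1 by 1 -> R1=(0,5,5) value=10
Op 10: inc R1 by 1 -> R1=(0,6,5) value=11
Op 11: merge R0<->R2 -> R0=(4,4,7) R2=(4,4,7)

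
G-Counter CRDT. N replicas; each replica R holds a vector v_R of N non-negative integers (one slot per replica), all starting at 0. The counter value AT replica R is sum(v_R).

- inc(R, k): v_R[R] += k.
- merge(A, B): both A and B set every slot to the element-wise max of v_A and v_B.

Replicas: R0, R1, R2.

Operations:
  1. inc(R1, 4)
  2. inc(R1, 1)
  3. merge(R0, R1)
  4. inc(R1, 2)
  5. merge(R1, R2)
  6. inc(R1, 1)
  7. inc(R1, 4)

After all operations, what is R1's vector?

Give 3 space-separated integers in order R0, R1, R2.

Answer: 0 12 0

Derivation:
Op 1: inc R1 by 4 -> R1=(0,4,0) value=4
Op 2: inc R1 by 1 -> R1=(0,5,0) value=5
Op 3: merge R0<->R1 -> R0=(0,5,0) R1=(0,5,0)
Op 4: inc R1 by 2 -> R1=(0,7,0) value=7
Op 5: merge R1<->R2 -> R1=(0,7,0) R2=(0,7,0)
Op 6: inc R1 by 1 -> R1=(0,8,0) value=8
Op 7: inc R1 by 4 -> R1=(0,12,0) value=12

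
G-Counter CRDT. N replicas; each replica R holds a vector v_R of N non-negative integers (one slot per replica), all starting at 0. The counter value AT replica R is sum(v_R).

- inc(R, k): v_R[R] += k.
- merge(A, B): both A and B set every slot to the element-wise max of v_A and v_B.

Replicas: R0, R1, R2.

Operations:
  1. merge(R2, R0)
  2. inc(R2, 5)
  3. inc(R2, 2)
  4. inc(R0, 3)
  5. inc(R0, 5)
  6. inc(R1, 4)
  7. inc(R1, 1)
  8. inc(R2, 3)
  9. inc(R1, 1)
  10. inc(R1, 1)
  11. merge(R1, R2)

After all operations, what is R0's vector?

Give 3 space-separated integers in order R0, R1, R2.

Op 1: merge R2<->R0 -> R2=(0,0,0) R0=(0,0,0)
Op 2: inc R2 by 5 -> R2=(0,0,5) value=5
Op 3: inc R2 by 2 -> R2=(0,0,7) value=7
Op 4: inc R0 by 3 -> R0=(3,0,0) value=3
Op 5: inc R0 by 5 -> R0=(8,0,0) value=8
Op 6: inc R1 by 4 -> R1=(0,4,0) value=4
Op 7: inc R1 by 1 -> R1=(0,5,0) value=5
Op 8: inc R2 by 3 -> R2=(0,0,10) value=10
Op 9: inc R1 by 1 -> R1=(0,6,0) value=6
Op 10: inc R1 by 1 -> R1=(0,7,0) value=7
Op 11: merge R1<->R2 -> R1=(0,7,10) R2=(0,7,10)

Answer: 8 0 0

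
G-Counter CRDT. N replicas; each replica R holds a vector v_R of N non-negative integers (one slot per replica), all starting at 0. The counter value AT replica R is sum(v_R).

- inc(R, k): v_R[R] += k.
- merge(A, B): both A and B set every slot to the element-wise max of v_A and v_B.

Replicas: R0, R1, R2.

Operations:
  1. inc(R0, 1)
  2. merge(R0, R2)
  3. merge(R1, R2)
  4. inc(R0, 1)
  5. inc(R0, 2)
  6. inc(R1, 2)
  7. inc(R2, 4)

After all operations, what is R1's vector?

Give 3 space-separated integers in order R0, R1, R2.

Op 1: inc R0 by 1 -> R0=(1,0,0) value=1
Op 2: merge R0<->R2 -> R0=(1,0,0) R2=(1,0,0)
Op 3: merge R1<->R2 -> R1=(1,0,0) R2=(1,0,0)
Op 4: inc R0 by 1 -> R0=(2,0,0) value=2
Op 5: inc R0 by 2 -> R0=(4,0,0) value=4
Op 6: inc R1 by 2 -> R1=(1,2,0) value=3
Op 7: inc R2 by 4 -> R2=(1,0,4) value=5

Answer: 1 2 0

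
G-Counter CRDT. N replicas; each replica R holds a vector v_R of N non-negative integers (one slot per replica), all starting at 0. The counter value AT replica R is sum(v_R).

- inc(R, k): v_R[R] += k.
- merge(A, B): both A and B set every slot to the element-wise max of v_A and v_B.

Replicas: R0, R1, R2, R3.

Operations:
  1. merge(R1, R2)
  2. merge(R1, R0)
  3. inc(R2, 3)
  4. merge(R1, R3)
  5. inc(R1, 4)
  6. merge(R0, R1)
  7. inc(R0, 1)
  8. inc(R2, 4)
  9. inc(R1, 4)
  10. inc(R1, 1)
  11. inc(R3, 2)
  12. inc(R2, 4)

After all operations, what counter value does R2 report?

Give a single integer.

Op 1: merge R1<->R2 -> R1=(0,0,0,0) R2=(0,0,0,0)
Op 2: merge R1<->R0 -> R1=(0,0,0,0) R0=(0,0,0,0)
Op 3: inc R2 by 3 -> R2=(0,0,3,0) value=3
Op 4: merge R1<->R3 -> R1=(0,0,0,0) R3=(0,0,0,0)
Op 5: inc R1 by 4 -> R1=(0,4,0,0) value=4
Op 6: merge R0<->R1 -> R0=(0,4,0,0) R1=(0,4,0,0)
Op 7: inc R0 by 1 -> R0=(1,4,0,0) value=5
Op 8: inc R2 by 4 -> R2=(0,0,7,0) value=7
Op 9: inc R1 by 4 -> R1=(0,8,0,0) value=8
Op 10: inc R1 by 1 -> R1=(0,9,0,0) value=9
Op 11: inc R3 by 2 -> R3=(0,0,0,2) value=2
Op 12: inc R2 by 4 -> R2=(0,0,11,0) value=11

Answer: 11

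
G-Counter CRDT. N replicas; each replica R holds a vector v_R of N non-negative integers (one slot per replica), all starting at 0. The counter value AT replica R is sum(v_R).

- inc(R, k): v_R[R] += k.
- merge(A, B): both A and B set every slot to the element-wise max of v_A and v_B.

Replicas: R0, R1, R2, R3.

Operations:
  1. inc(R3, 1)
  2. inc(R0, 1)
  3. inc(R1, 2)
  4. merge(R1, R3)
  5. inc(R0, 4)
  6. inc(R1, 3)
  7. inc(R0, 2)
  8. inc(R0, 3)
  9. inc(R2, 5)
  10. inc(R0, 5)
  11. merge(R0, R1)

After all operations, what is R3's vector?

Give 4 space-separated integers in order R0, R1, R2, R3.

Op 1: inc R3 by 1 -> R3=(0,0,0,1) value=1
Op 2: inc R0 by 1 -> R0=(1,0,0,0) value=1
Op 3: inc R1 by 2 -> R1=(0,2,0,0) value=2
Op 4: merge R1<->R3 -> R1=(0,2,0,1) R3=(0,2,0,1)
Op 5: inc R0 by 4 -> R0=(5,0,0,0) value=5
Op 6: inc R1 by 3 -> R1=(0,5,0,1) value=6
Op 7: inc R0 by 2 -> R0=(7,0,0,0) value=7
Op 8: inc R0 by 3 -> R0=(10,0,0,0) value=10
Op 9: inc R2 by 5 -> R2=(0,0,5,0) value=5
Op 10: inc R0 by 5 -> R0=(15,0,0,0) value=15
Op 11: merge R0<->R1 -> R0=(15,5,0,1) R1=(15,5,0,1)

Answer: 0 2 0 1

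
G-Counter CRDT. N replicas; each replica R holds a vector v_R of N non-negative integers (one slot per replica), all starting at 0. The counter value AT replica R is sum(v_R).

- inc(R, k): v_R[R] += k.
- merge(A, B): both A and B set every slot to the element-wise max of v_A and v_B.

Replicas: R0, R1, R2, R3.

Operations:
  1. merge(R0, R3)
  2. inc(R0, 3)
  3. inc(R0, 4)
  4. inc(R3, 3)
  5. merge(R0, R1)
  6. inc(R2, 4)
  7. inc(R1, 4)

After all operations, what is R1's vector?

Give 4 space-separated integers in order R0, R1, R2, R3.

Op 1: merge R0<->R3 -> R0=(0,0,0,0) R3=(0,0,0,0)
Op 2: inc R0 by 3 -> R0=(3,0,0,0) value=3
Op 3: inc R0 by 4 -> R0=(7,0,0,0) value=7
Op 4: inc R3 by 3 -> R3=(0,0,0,3) value=3
Op 5: merge R0<->R1 -> R0=(7,0,0,0) R1=(7,0,0,0)
Op 6: inc R2 by 4 -> R2=(0,0,4,0) value=4
Op 7: inc R1 by 4 -> R1=(7,4,0,0) value=11

Answer: 7 4 0 0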